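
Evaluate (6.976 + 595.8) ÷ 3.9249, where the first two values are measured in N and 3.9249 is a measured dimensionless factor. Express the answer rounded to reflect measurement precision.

153.6 N

6.976 N + 595.8 N = 602.776 N; the sum is limited to 1 decimal place (4 s.f.).
Carrying full precision, 602.776 ÷ 3.9249 = 153.577415985… N; 3.9249 has 5 s.f., so the result keeps min(4, 5) = 4 s.f.
Rounded to 4 significant figures: 153.6 N.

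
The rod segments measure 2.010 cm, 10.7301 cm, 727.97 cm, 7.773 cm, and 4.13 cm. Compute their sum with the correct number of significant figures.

752.61 cm

2.010 cm + 10.7301 cm + 727.97 cm + 7.773 cm + 4.13 cm = 752.6131 cm.
Addition/subtraction keeps the fewest decimal places: 2.010 → 3 decimal places, 10.7301 → 4 decimal places, 727.97 → 2 decimal places, 7.773 → 3 decimal places, 4.13 → 2 decimal places; limit is 2.
Rounded to 2 decimal places: 752.61 cm.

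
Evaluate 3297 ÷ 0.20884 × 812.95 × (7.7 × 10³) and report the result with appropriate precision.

3297 ÷ 0.20884 × 812.95 × (7.7 × 10³) = 9.88234071777 × 10^10…
Multiplication/division keeps the fewest significant figures: 3297 → 4 s.f., 0.20884 → 5 s.f., 812.95 → 5 s.f., 7.7 × 10³ → 2 s.f.; limit is 2.
Rounded to 2 significant figures: 9.9 × 10¹⁰.

9.9 × 10¹⁰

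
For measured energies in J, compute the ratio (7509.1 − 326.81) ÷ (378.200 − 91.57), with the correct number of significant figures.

25.058

7509.1 − 326.81 = 7182.29, limited to 1 d.p. → 5 s.f.; 378.200 − 91.57 = 286.630, limited to 2 d.p. → 5 s.f.
Carrying full precision, 7182.29 ÷ 286.630 = 25.0577050553…; keep min(5, 5) = 5 s.f.
Rounded to 5 significant figures: 25.058.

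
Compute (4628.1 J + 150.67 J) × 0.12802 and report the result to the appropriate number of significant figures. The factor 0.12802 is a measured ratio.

4628.1 J + 150.67 J = 4778.77 J; the sum is limited to 1 decimal place (5 s.f.).
Carrying full precision, 4778.77 × 0.12802 = 611.7781354 J; 0.12802 has 5 s.f., so the result keeps min(5, 5) = 5 s.f.
Rounded to 5 significant figures: 611.78 J.

611.78 J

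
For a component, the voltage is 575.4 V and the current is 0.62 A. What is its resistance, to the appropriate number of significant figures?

9.3 × 10² Ω

resistance = 575.4 V ÷ 0.62 A = 928.064516129… Ω.
575.4 has 4 significant figures; 0.62 has 2.
Division/multiplication keeps the fewest: 2 significant figures.
Rounded: 9.3 × 10² Ω.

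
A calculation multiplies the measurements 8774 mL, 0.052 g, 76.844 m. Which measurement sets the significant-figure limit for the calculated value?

8774 mL → 4 s.f.; 0.052 g → 2 s.f.; 76.844 m → 5 s.f.
The fewest is 2 significant figures, from 0.052 g.

0.052 g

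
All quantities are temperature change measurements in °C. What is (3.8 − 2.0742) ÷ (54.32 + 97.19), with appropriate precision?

3.8 − 2.0742 = 1.7258, limited to 1 d.p. → 2 s.f.; 54.32 + 97.19 = 151.51, limited to 2 d.p. → 5 s.f.
Carrying full precision, 1.7258 ÷ 151.51 = 0.0113906672827…; keep min(2, 5) = 2 s.f.
Rounded to 2 significant figures: 0.011.

0.011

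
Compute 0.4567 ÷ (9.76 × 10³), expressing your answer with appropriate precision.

4.68 × 10⁻⁵

0.4567 ÷ (9.76 × 10³) = 0.0000467930327869…
Multiplication/division keeps the fewest significant figures: 0.4567 → 4 s.f., 9.76 × 10³ → 3 s.f.; limit is 3.
Rounded to 3 significant figures: 4.68 × 10⁻⁵.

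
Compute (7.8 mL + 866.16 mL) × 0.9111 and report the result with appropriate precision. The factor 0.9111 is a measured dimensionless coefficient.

796.3 mL

7.8 mL + 866.16 mL = 873.96 mL; the sum is limited to 1 decimal place (4 s.f.).
Carrying full precision, 873.96 × 0.9111 = 796.264956 mL; 0.9111 has 4 s.f., so the result keeps min(4, 4) = 4 s.f.
Rounded to 4 significant figures: 796.3 mL.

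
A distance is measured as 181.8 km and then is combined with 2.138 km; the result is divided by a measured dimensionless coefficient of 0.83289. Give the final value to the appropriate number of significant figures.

181.8 km + 2.138 km = 183.938 km; the sum is limited to 1 decimal place (4 s.f.).
Carrying full precision, 183.938 ÷ 0.83289 = 220.843088523… km; 0.83289 has 5 s.f., so the result keeps min(4, 5) = 4 s.f.
Rounded to 4 significant figures: 220.8 km.

220.8 km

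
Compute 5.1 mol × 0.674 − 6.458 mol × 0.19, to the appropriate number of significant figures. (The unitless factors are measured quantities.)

2.2 mol

5.1 × 0.674 = 3.4374 → 3.4 mol (2 s.f., last digit at the 10^-1 place).
6.458 × 0.19 = 1.22702 → 1.2 mol (2 s.f., last digit at the 10^-1 place).
Difference: 2.21038 mol; keep the coarser place, 10^-1.
Result: 2.2 mol.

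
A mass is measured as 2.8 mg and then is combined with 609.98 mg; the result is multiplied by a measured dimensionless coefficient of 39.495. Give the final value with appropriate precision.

2.8 mg + 609.98 mg = 612.78 mg; the sum is limited to 1 decimal place (4 s.f.).
Carrying full precision, 612.78 × 39.495 = 24201.7461 mg; 39.495 has 5 s.f., so the result keeps min(4, 5) = 4 s.f.
Rounded to 4 significant figures: 2.420 × 10⁴ mg.

2.420 × 10⁴ mg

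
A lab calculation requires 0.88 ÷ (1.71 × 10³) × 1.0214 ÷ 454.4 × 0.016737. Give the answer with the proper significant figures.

0.88 ÷ (1.71 × 10³) × 1.0214 ÷ 454.4 × 0.016737 = 1.93607291203 × 10^-8…
Multiplication/division keeps the fewest significant figures: 0.88 → 2 s.f., 1.71 × 10³ → 3 s.f., 1.0214 → 5 s.f., 454.4 → 4 s.f., 0.016737 → 5 s.f.; limit is 2.
Rounded to 2 significant figures: 1.9 × 10⁻⁸.

1.9 × 10⁻⁸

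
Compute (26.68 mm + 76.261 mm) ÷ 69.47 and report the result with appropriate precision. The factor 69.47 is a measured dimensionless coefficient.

1.482 mm

26.68 mm + 76.261 mm = 102.941 mm; the sum is limited to 2 decimal places (5 s.f.).
Carrying full precision, 102.941 ÷ 69.47 = 1.48180509572… mm; 69.47 has 4 s.f., so the result keeps min(5, 4) = 4 s.f.
Rounded to 4 significant figures: 1.482 mm.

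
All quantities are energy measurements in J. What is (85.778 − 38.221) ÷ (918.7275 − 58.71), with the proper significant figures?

85.778 − 38.221 = 47.557, limited to 3 d.p. → 5 s.f.; 918.7275 − 58.71 = 860.0175, limited to 2 d.p. → 5 s.f.
Carrying full precision, 47.557 ÷ 860.0175 = 0.0552977119652…; keep min(5, 5) = 5 s.f.
Rounded to 5 significant figures: 0.055298.

0.055298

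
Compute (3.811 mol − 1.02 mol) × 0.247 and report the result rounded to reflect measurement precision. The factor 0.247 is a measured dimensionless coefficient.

0.689 mol

3.811 mol − 1.02 mol = 2.791 mol; the difference is limited to 2 decimal places (3 s.f.).
Carrying full precision, 2.791 × 0.247 = 0.689377 mol; 0.247 has 3 s.f., so the result keeps min(3, 3) = 3 s.f.
Rounded to 3 significant figures: 0.689 mol.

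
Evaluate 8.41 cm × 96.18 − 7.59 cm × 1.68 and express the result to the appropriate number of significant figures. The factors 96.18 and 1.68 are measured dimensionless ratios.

8.41 × 96.18 = 808.8738 → 809 cm (3 s.f., last digit at the 10^0 place).
7.59 × 1.68 = 12.7512 → 12.8 cm (3 s.f., last digit at the 10^-1 place).
Difference: 796.1226 cm; keep the coarser place, 10^0.
Result: 796 cm.

796 cm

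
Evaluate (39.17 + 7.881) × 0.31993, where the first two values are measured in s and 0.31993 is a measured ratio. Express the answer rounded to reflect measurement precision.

39.17 s + 7.881 s = 47.051 s; the sum is limited to 2 decimal places (4 s.f.).
Carrying full precision, 47.051 × 0.31993 = 15.05302643 s; 0.31993 has 5 s.f., so the result keeps min(4, 5) = 4 s.f.
Rounded to 4 significant figures: 15.05 s.

15.05 s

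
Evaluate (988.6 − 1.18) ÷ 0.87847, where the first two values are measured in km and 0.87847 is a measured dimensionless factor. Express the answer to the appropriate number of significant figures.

988.6 km − 1.18 km = 987.42 km; the difference is limited to 1 decimal place (4 s.f.).
Carrying full precision, 987.42 ÷ 0.87847 = 1124.02244812… km; 0.87847 has 5 s.f., so the result keeps min(4, 5) = 4 s.f.
Rounded to 4 significant figures: 1124 km.

1124 km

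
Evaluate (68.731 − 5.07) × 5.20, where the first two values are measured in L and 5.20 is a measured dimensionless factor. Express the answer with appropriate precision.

331 L

68.731 L − 5.07 L = 63.661 L; the difference is limited to 2 decimal places (4 s.f.).
Carrying full precision, 63.661 × 5.20 = 331.0372 L; 5.20 has 3 s.f., so the result keeps min(4, 3) = 3 s.f.
Rounded to 3 significant figures: 331 L.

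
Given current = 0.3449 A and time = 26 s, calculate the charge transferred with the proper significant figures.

9.0 C

charge transferred = 0.3449 A × 26 s = 8.9674 C.
0.3449 has 4 significant figures; 26 has 2.
Division/multiplication keeps the fewest: 2 significant figures.
Rounded: 9.0 C.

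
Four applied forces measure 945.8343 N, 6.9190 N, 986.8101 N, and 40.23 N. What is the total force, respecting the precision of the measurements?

1979.79 N

945.8343 N + 6.9190 N + 986.8101 N + 40.23 N = 1979.7934 N.
Addition/subtraction keeps the fewest decimal places: 945.8343 → 4 decimal places, 6.9190 → 4 decimal places, 986.8101 → 4 decimal places, 40.23 → 2 decimal places; limit is 2.
Rounded to 2 decimal places: 1979.79 N.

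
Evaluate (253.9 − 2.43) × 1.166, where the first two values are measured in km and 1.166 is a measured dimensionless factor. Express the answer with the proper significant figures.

253.9 km − 2.43 km = 251.47 km; the difference is limited to 1 decimal place (4 s.f.).
Carrying full precision, 251.47 × 1.166 = 293.21402 km; 1.166 has 4 s.f., so the result keeps min(4, 4) = 4 s.f.
Rounded to 4 significant figures: 293.2 km.

293.2 km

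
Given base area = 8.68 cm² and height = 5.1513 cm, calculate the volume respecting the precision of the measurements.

volume = 8.68 cm² × 5.1513 cm = 44.713284 cm³.
8.68 has 3 significant figures; 5.1513 has 5.
Division/multiplication keeps the fewest: 3 significant figures.
Rounded: 44.7 cm³.

44.7 cm³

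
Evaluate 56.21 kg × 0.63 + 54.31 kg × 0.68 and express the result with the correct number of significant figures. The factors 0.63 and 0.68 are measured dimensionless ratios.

72 kg

56.21 × 0.63 = 35.4123 → 35 kg (2 s.f., last digit at the 10^0 place).
54.31 × 0.68 = 36.9308 → 37 kg (2 s.f., last digit at the 10^0 place).
Sum: 72.3431 kg; keep the coarser place, 10^0.
Result: 72 kg.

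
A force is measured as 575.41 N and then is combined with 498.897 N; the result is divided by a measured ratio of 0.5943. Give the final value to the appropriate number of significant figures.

575.41 N + 498.897 N = 1074.307 N; the sum is limited to 2 decimal places (6 s.f.).
Carrying full precision, 1074.307 ÷ 0.5943 = 1807.68467104… N; 0.5943 has 4 s.f., so the result keeps min(6, 4) = 4 s.f.
Rounded to 4 significant figures: 1808 N.

1808 N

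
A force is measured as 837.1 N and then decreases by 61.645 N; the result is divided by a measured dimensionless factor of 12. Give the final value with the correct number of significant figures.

837.1 N − 61.645 N = 775.455 N; the difference is limited to 1 decimal place (4 s.f.).
Carrying full precision, 775.455 ÷ 12 = 64.62125 N; 12 has 2 s.f., so the result keeps min(4, 2) = 2 s.f.
Rounded to 2 significant figures: 65 N.

65 N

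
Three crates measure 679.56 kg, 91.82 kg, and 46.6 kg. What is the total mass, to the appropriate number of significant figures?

818.0 kg

679.56 kg + 91.82 kg + 46.6 kg = 817.98 kg.
Addition/subtraction keeps the fewest decimal places: 679.56 → 2 decimal places, 91.82 → 2 decimal places, 46.6 → 1 decimal place; limit is 1.
Rounded to 1 decimal place: 818.0 kg.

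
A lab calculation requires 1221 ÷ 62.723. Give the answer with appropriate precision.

1221 ÷ 62.723 = 19.4665433732…
Multiplication/division keeps the fewest significant figures: 1221 → 4 s.f., 62.723 → 5 s.f.; limit is 4.
Rounded to 4 significant figures: 19.47.

19.47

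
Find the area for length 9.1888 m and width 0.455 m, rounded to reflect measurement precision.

area = 9.1888 m × 0.455 m = 4.180904 m².
9.1888 has 5 significant figures; 0.455 has 3.
Division/multiplication keeps the fewest: 3 significant figures.
Rounded: 4.18 m².

4.18 m²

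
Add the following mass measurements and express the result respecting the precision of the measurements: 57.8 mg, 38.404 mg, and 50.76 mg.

57.8 mg + 38.404 mg + 50.76 mg = 146.964 mg.
Addition/subtraction keeps the fewest decimal places: 57.8 → 1 decimal place, 38.404 → 3 decimal places, 50.76 → 2 decimal places; limit is 1.
Rounded to 1 decimal place: 147.0 mg.

147.0 mg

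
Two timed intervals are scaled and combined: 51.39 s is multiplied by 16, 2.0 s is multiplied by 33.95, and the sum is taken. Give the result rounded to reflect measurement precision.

51.39 × 16 = 822.24 → 8.2 × 10² s (2 s.f., last digit at the 10^1 place).
2.0 × 33.95 = 67.9 → 68 s (2 s.f., last digit at the 10^0 place).
Sum: 890.14 s; keep the coarser place, 10^1.
Result: 8.9 × 10² s.

8.9 × 10² s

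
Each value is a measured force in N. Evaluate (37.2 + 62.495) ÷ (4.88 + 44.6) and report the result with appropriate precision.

37.2 + 62.495 = 99.695, limited to 1 d.p. → 3 s.f.; 4.88 + 44.6 = 49.48, limited to 1 d.p. → 3 s.f.
Carrying full precision, 99.695 ÷ 49.48 = 2.01485448666…; keep min(3, 3) = 3 s.f.
Rounded to 3 significant figures: 2.01.

2.01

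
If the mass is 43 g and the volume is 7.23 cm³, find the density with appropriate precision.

density = 43 g ÷ 7.23 cm³ = 5.94744121715… g/cm³.
43 has 2 significant figures; 7.23 has 3.
Division/multiplication keeps the fewest: 2 significant figures.
Rounded: 5.9 g/cm³.

5.9 g/cm³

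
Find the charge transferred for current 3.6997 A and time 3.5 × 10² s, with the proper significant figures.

1.3 × 10³ C

charge transferred = 3.6997 A × 3.5 × 10² s = 1294.895 C.
3.6997 has 5 significant figures; 3.5 × 10² has 2.
Division/multiplication keeps the fewest: 2 significant figures.
Rounded: 1.3 × 10³ C.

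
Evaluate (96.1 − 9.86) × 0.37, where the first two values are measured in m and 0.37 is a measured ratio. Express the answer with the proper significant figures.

96.1 m − 9.86 m = 86.24 m; the difference is limited to 1 decimal place (3 s.f.).
Carrying full precision, 86.24 × 0.37 = 31.9088 m; 0.37 has 2 s.f., so the result keeps min(3, 2) = 2 s.f.
Rounded to 2 significant figures: 32 m.

32 m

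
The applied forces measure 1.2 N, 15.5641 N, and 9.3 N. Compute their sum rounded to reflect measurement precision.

1.2 N + 15.5641 N + 9.3 N = 26.0641 N.
Addition/subtraction keeps the fewest decimal places: 1.2 → 1 decimal place, 15.5641 → 4 decimal places, 9.3 → 1 decimal place; limit is 1.
Rounded to 1 decimal place: 26.1 N.

26.1 N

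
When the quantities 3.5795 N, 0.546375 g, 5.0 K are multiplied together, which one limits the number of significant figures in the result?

3.5795 N → 5 s.f.; 0.546375 g → 6 s.f.; 5.0 K → 2 s.f.
The fewest is 2 significant figures, from 5.0 K.

5.0 K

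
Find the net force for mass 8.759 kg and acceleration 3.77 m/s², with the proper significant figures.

net force = 8.759 kg × 3.77 m/s² = 33.02143 N.
8.759 has 4 significant figures; 3.77 has 3.
Division/multiplication keeps the fewest: 3 significant figures.
Rounded: 33.0 N.

33.0 N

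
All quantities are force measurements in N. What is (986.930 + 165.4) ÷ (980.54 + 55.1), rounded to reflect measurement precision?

986.930 + 165.4 = 1152.330, limited to 1 d.p. → 5 s.f.; 980.54 + 55.1 = 1035.64, limited to 1 d.p. → 5 s.f.
Carrying full precision, 1152.330 ÷ 1035.64 = 1.11267428836…; keep min(5, 5) = 5 s.f.
Rounded to 5 significant figures: 1.1127.

1.1127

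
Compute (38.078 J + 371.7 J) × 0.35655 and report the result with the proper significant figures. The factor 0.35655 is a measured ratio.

146.1 J

38.078 J + 371.7 J = 409.778 J; the sum is limited to 1 decimal place (4 s.f.).
Carrying full precision, 409.778 × 0.35655 = 146.1063459 J; 0.35655 has 5 s.f., so the result keeps min(4, 5) = 4 s.f.
Rounded to 4 significant figures: 146.1 J.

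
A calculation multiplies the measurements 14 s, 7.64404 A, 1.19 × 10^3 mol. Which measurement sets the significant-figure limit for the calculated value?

14 s → 2 s.f.; 7.64404 A → 6 s.f.; 1.19 × 10^3 mol → 3 s.f.
The fewest is 2 significant figures, from 14 s.

14 s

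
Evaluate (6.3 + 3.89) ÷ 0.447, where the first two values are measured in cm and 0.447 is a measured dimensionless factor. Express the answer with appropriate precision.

22.8 cm

6.3 cm + 3.89 cm = 10.19 cm; the sum is limited to 1 decimal place (3 s.f.).
Carrying full precision, 10.19 ÷ 0.447 = 22.7964205817… cm; 0.447 has 3 s.f., so the result keeps min(3, 3) = 3 s.f.
Rounded to 3 significant figures: 22.8 cm.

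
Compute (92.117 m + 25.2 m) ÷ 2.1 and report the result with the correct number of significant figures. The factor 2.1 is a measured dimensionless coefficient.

92.117 m + 25.2 m = 117.317 m; the sum is limited to 1 decimal place (4 s.f.).
Carrying full precision, 117.317 ÷ 2.1 = 55.8652380952… m; 2.1 has 2 s.f., so the result keeps min(4, 2) = 2 s.f.
Rounded to 2 significant figures: 56 m.

56 m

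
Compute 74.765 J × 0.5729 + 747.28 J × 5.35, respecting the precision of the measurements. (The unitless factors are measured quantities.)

4.04 × 10³ J

74.765 × 0.5729 = 42.8328685 → 42.83 J (4 s.f., last digit at the 10^-2 place).
747.28 × 5.35 = 3997.948 → 4.00 × 10³ J (3 s.f., last digit at the 10^1 place).
Sum: 4040.7808685 J; keep the coarser place, 10^1.
Result: 4.04 × 10³ J.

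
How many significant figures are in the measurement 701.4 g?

4

701.4: zeros between nonzero digits are significant.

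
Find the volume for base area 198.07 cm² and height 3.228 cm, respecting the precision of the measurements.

volume = 198.07 cm² × 3.228 cm = 639.36996 cm³.
198.07 has 5 significant figures; 3.228 has 4.
Division/multiplication keeps the fewest: 4 significant figures.
Rounded: 639.4 cm³.

639.4 cm³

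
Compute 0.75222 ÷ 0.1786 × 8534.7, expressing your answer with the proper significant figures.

0.75222 ÷ 0.1786 × 8534.7 = 35946.0920157…
Multiplication/division keeps the fewest significant figures: 0.75222 → 5 s.f., 0.1786 → 4 s.f., 8534.7 → 5 s.f.; limit is 4.
Rounded to 4 significant figures: 3.595 × 10^4.

3.595 × 10^4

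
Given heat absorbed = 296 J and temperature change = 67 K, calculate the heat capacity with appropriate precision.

4.4 J/K

heat capacity = 296 J ÷ 67 K = 4.41791044776… J/K.
296 has 3 significant figures; 67 has 2.
Division/multiplication keeps the fewest: 2 significant figures.
Rounded: 4.4 J/K.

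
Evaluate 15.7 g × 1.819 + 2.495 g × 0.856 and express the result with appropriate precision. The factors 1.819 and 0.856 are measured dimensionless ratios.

30.7 g

15.7 × 1.819 = 28.5583 → 28.6 g (3 s.f., last digit at the 10^-1 place).
2.495 × 0.856 = 2.13572 → 2.14 g (3 s.f., last digit at the 10^-2 place).
Sum: 30.69402 g; keep the coarser place, 10^-1.
Result: 30.7 g.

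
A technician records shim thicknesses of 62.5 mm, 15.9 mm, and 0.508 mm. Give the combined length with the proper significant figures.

62.5 mm + 15.9 mm + 0.508 mm = 78.908 mm.
Addition/subtraction keeps the fewest decimal places: 62.5 → 1 decimal place, 15.9 → 1 decimal place, 0.508 → 3 decimal places; limit is 1.
Rounded to 1 decimal place: 78.9 mm.

78.9 mm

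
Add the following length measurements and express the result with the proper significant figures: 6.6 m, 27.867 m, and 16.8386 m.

51.3 m

6.6 m + 27.867 m + 16.8386 m = 51.3056 m.
Addition/subtraction keeps the fewest decimal places: 6.6 → 1 decimal place, 27.867 → 3 decimal places, 16.8386 → 4 decimal places; limit is 1.
Rounded to 1 decimal place: 51.3 m.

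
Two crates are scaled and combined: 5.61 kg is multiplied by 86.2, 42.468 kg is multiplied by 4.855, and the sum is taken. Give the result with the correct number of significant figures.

6.90 × 10^2 kg

5.61 × 86.2 = 483.582 → 484 kg (3 s.f., last digit at the 10^0 place).
42.468 × 4.855 = 206.18214 → 206.2 kg (4 s.f., last digit at the 10^-1 place).
Sum: 689.76414 kg; keep the coarser place, 10^0.
Result: 6.90 × 10^2 kg.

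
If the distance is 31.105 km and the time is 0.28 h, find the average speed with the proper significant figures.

average speed = 31.105 km ÷ 0.28 h = 111.089285714… km/h.
31.105 has 5 significant figures; 0.28 has 2.
Division/multiplication keeps the fewest: 2 significant figures.
Rounded: 1.1 × 10² km/h.

1.1 × 10² km/h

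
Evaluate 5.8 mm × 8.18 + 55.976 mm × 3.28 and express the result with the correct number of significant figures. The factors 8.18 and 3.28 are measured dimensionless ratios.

231 mm

5.8 × 8.18 = 47.444 → 47 mm (2 s.f., last digit at the 10^0 place).
55.976 × 3.28 = 183.60128 → 1.84 × 10^2 mm (3 s.f., last digit at the 10^0 place).
Sum: 231.04528 mm; keep the coarser place, 10^0.
Result: 231 mm.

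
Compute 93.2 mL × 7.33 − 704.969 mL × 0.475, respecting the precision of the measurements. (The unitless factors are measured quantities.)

93.2 × 7.33 = 683.156 → 683 mL (3 s.f., last digit at the 10^0 place).
704.969 × 0.475 = 334.860275 → 335 mL (3 s.f., last digit at the 10^0 place).
Difference: 348.295725 mL; keep the coarser place, 10^0.
Result: 348 mL.

348 mL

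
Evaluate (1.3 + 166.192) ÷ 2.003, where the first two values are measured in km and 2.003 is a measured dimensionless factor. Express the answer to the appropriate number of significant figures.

83.62 km

1.3 km + 166.192 km = 167.492 km; the sum is limited to 1 decimal place (4 s.f.).
Carrying full precision, 167.492 ÷ 2.003 = 83.6205691463… km; 2.003 has 4 s.f., so the result keeps min(4, 4) = 4 s.f.
Rounded to 4 significant figures: 83.62 km.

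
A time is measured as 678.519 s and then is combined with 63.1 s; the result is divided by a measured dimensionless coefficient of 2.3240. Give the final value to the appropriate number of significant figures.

319.1 s

678.519 s + 63.1 s = 741.619 s; the sum is limited to 1 decimal place (4 s.f.).
Carrying full precision, 741.619 ÷ 2.3240 = 319.113166954… s; 2.3240 has 5 s.f., so the result keeps min(4, 5) = 4 s.f.
Rounded to 4 significant figures: 319.1 s.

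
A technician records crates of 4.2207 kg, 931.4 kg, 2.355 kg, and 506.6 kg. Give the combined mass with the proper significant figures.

4.2207 kg + 931.4 kg + 2.355 kg + 506.6 kg = 1444.5757 kg.
Addition/subtraction keeps the fewest decimal places: 4.2207 → 4 decimal places, 931.4 → 1 decimal place, 2.355 → 3 decimal places, 506.6 → 1 decimal place; limit is 1.
Rounded to 1 decimal place: 1444.6 kg.

1444.6 kg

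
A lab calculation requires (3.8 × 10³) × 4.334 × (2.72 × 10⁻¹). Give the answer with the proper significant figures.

(3.8 × 10³) × 4.334 × (2.72 × 10⁻¹) = 4479.6224
Multiplication/division keeps the fewest significant figures: 3.8 × 10³ → 2 s.f., 4.334 → 4 s.f., 2.72 × 10⁻¹ → 3 s.f.; limit is 2.
Rounded to 2 significant figures: 4.5 × 10³.

4.5 × 10³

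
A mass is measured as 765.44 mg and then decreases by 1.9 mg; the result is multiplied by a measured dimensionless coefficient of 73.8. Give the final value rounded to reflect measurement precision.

765.44 mg − 1.9 mg = 763.54 mg; the difference is limited to 1 decimal place (4 s.f.).
Carrying full precision, 763.54 × 73.8 = 56349.252 mg; 73.8 has 3 s.f., so the result keeps min(4, 3) = 3 s.f.
Rounded to 3 significant figures: 5.63 × 10⁴ mg.

5.63 × 10⁴ mg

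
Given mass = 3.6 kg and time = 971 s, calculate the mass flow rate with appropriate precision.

3.7 × 10^-3 kg/s

mass flow rate = 3.6 kg ÷ 971 s = 0.00370751802266… kg/s.
3.6 has 2 significant figures; 971 has 3.
Division/multiplication keeps the fewest: 2 significant figures.
Rounded: 3.7 × 10^-3 kg/s.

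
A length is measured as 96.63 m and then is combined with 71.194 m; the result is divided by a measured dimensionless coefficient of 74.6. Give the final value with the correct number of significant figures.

96.63 m + 71.194 m = 167.824 m; the sum is limited to 2 decimal places (5 s.f.).
Carrying full precision, 167.824 ÷ 74.6 = 2.24965147453… m; 74.6 has 3 s.f., so the result keeps min(5, 3) = 3 s.f.
Rounded to 3 significant figures: 2.25 m.

2.25 m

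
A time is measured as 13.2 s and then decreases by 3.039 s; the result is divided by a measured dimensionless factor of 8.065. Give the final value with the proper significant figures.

13.2 s − 3.039 s = 10.161 s; the difference is limited to 1 decimal place (3 s.f.).
Carrying full precision, 10.161 ÷ 8.065 = 1.2598884067… s; 8.065 has 4 s.f., so the result keeps min(3, 4) = 3 s.f.
Rounded to 3 significant figures: 1.26 s.

1.26 s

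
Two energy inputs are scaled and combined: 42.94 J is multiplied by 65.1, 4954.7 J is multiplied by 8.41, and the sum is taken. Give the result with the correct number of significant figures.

42.94 × 65.1 = 2795.394 → 2.80 × 10³ J (3 s.f., last digit at the 10^1 place).
4954.7 × 8.41 = 41669.027 → 4.17 × 10⁴ J (3 s.f., last digit at the 10^2 place).
Sum: 44464.421 J; keep the coarser place, 10^2.
Result: 4.45 × 10⁴ J.

4.45 × 10⁴ J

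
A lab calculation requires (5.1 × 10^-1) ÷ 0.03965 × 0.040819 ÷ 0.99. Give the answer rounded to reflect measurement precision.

0.53

(5.1 × 10^-1) ÷ 0.03965 × 0.040819 ÷ 0.99 = 0.53033971493…
Multiplication/division keeps the fewest significant figures: 5.1 × 10^-1 → 2 s.f., 0.03965 → 4 s.f., 0.040819 → 5 s.f., 0.99 → 2 s.f.; limit is 2.
Rounded to 2 significant figures: 0.53.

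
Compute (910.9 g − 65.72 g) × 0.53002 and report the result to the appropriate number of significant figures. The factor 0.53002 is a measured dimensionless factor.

910.9 g − 65.72 g = 845.18 g; the difference is limited to 1 decimal place (4 s.f.).
Carrying full precision, 845.18 × 0.53002 = 447.9623036 g; 0.53002 has 5 s.f., so the result keeps min(4, 5) = 4 s.f.
Rounded to 4 significant figures: 448.0 g.

448.0 g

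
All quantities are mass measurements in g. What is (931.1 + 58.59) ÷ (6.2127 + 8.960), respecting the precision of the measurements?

931.1 + 58.59 = 989.69, limited to 1 d.p. → 4 s.f.; 6.2127 + 8.960 = 15.1727, limited to 3 d.p. → 5 s.f.
Carrying full precision, 989.69 ÷ 15.1727 = 65.2283377382…; keep min(4, 5) = 4 s.f.
Rounded to 4 significant figures: 65.23.

65.23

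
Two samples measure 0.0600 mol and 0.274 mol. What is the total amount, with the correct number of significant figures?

0.0600 mol + 0.274 mol = 0.3340 mol.
Addition/subtraction keeps the fewest decimal places: 0.0600 → 4 decimal places, 0.274 → 3 decimal places; limit is 3.
Rounded to 3 decimal places: 0.334 mol.

0.334 mol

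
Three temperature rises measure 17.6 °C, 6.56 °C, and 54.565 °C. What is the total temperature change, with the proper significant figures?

17.6 °C + 6.56 °C + 54.565 °C = 78.725 °C.
Addition/subtraction keeps the fewest decimal places: 17.6 → 1 decimal place, 6.56 → 2 decimal places, 54.565 → 3 decimal places; limit is 1.
Rounded to 1 decimal place: 78.7 °C.

78.7 °C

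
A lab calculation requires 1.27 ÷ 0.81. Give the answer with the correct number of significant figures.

1.6

1.27 ÷ 0.81 = 1.56790123457…
Multiplication/division keeps the fewest significant figures: 1.27 → 3 s.f., 0.81 → 2 s.f.; limit is 2.
Rounded to 2 significant figures: 1.6.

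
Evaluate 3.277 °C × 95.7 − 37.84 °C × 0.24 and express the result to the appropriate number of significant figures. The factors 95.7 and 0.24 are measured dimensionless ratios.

3.277 × 95.7 = 313.6089 → 3.14 × 10^2 °C (3 s.f., last digit at the 10^0 place).
37.84 × 0.24 = 9.0816 → 9.1 °C (2 s.f., last digit at the 10^-1 place).
Difference: 304.5273 °C; keep the coarser place, 10^0.
Result: 305 °C.

305 °C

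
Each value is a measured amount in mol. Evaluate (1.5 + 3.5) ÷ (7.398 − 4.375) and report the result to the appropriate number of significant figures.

1.5 + 3.5 = 5.0, limited to 1 d.p. → 2 s.f.; 7.398 − 4.375 = 3.023, limited to 3 d.p. → 4 s.f.
Carrying full precision, 5.0 ÷ 3.023 = 1.65398610652…; keep min(2, 4) = 2 s.f.
Rounded to 2 significant figures: 1.7.

1.7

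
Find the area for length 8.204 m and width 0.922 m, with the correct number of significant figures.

7.56 m²

area = 8.204 m × 0.922 m = 7.564088 m².
8.204 has 4 significant figures; 0.922 has 3.
Division/multiplication keeps the fewest: 3 significant figures.
Rounded: 7.56 m².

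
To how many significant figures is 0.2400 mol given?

4

0.2400: leading zeros are not significant; trailing zeros after a decimal point are significant.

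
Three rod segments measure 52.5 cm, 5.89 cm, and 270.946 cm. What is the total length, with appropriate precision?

329.3 cm

52.5 cm + 5.89 cm + 270.946 cm = 329.336 cm.
Addition/subtraction keeps the fewest decimal places: 52.5 → 1 decimal place, 5.89 → 2 decimal places, 270.946 → 3 decimal places; limit is 1.
Rounded to 1 decimal place: 329.3 cm.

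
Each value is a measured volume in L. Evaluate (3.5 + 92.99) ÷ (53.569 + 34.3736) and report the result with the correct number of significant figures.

3.5 + 92.99 = 96.49, limited to 1 d.p. → 3 s.f.; 53.569 + 34.3736 = 87.9426, limited to 3 d.p. → 5 s.f.
Carrying full precision, 96.49 ÷ 87.9426 = 1.09719294176…; keep min(3, 5) = 3 s.f.
Rounded to 3 significant figures: 1.10.

1.10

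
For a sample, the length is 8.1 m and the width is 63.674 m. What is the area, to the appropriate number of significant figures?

area = 8.1 m × 63.674 m = 515.7594 m².
8.1 has 2 significant figures; 63.674 has 5.
Division/multiplication keeps the fewest: 2 significant figures.
Rounded: 5.2 × 10^2 m².

5.2 × 10^2 m²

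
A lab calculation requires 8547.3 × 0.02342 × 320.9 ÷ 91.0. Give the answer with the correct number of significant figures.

8547.3 × 0.02342 × 320.9 ÷ 91.0 = 705.901594609…
Multiplication/division keeps the fewest significant figures: 8547.3 → 5 s.f., 0.02342 → 4 s.f., 320.9 → 4 s.f., 91.0 → 3 s.f.; limit is 3.
Rounded to 3 significant figures: 7.06 × 10^2.

7.06 × 10^2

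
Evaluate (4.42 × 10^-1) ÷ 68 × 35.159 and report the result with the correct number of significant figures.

(4.42 × 10^-1) ÷ 68 × 35.159 = 0.2285335
Multiplication/division keeps the fewest significant figures: 4.42 × 10^-1 → 3 s.f., 68 → 2 s.f., 35.159 → 5 s.f.; limit is 2.
Rounded to 2 significant figures: 0.23.

0.23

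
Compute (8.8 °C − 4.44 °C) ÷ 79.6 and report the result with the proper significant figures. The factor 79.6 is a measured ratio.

5.5 × 10⁻² °C

8.8 °C − 4.44 °C = 4.36 °C; the difference is limited to 1 decimal place (2 s.f.).
Carrying full precision, 4.36 ÷ 79.6 = 0.0547738693467… °C; 79.6 has 3 s.f., so the result keeps min(2, 3) = 2 s.f.
Rounded to 2 significant figures: 5.5 × 10⁻² °C.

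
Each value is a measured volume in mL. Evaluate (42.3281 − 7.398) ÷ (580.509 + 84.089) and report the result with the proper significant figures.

0.052558

42.3281 − 7.398 = 34.9301, limited to 3 d.p. → 5 s.f.; 580.509 + 84.089 = 664.598, limited to 3 d.p. → 6 s.f.
Carrying full precision, 34.9301 ÷ 664.598 = 0.0525582382132…; keep min(5, 6) = 5 s.f.
Rounded to 5 significant figures: 0.052558.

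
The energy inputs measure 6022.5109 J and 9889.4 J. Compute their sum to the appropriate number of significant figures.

6022.5109 J + 9889.4 J = 15911.9109 J.
Addition/subtraction keeps the fewest decimal places: 6022.5109 → 4 decimal places, 9889.4 → 1 decimal place; limit is 1.
Rounded to 1 decimal place: 1.59119 × 10^4 J.

1.59119 × 10^4 J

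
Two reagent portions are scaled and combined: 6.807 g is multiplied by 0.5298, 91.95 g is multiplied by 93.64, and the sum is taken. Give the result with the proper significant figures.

8614 g

6.807 × 0.5298 = 3.6063486 → 3.606 g (4 s.f., last digit at the 10^-3 place).
91.95 × 93.64 = 8610.198 → 8.610 × 10³ g (4 s.f., last digit at the 10^0 place).
Sum: 8613.8043486 g; keep the coarser place, 10^0.
Result: 8614 g.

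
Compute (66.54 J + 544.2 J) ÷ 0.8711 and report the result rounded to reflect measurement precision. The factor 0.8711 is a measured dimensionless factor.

701.1 J

66.54 J + 544.2 J = 610.74 J; the sum is limited to 1 decimal place (4 s.f.).
Carrying full precision, 610.74 ÷ 0.8711 = 701.113534611… J; 0.8711 has 4 s.f., so the result keeps min(4, 4) = 4 s.f.
Rounded to 4 significant figures: 701.1 J.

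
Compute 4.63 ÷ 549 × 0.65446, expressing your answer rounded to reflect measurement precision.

0.00552

4.63 ÷ 549 × 0.65446 = 0.00551939854281…
Multiplication/division keeps the fewest significant figures: 4.63 → 3 s.f., 549 → 3 s.f., 0.65446 → 5 s.f.; limit is 3.
Rounded to 3 significant figures: 0.00552.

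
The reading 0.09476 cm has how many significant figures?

4

0.09476: leading zeros are not significant.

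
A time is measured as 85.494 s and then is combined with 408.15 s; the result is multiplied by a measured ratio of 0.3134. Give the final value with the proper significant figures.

154.7 s

85.494 s + 408.15 s = 493.644 s; the sum is limited to 2 decimal places (5 s.f.).
Carrying full precision, 493.644 × 0.3134 = 154.7080296 s; 0.3134 has 4 s.f., so the result keeps min(5, 4) = 4 s.f.
Rounded to 4 significant figures: 154.7 s.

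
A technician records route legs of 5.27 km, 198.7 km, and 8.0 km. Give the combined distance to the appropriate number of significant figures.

5.27 km + 198.7 km + 8.0 km = 211.97 km.
Addition/subtraction keeps the fewest decimal places: 5.27 → 2 decimal places, 198.7 → 1 decimal place, 8.0 → 1 decimal place; limit is 1.
Rounded to 1 decimal place: 2.120 × 10^2 km.

2.120 × 10^2 km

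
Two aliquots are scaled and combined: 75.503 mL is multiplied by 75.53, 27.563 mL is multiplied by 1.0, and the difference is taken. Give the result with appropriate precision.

75.503 × 75.53 = 5702.74159 → 5703 mL (4 s.f., last digit at the 10^0 place).
27.563 × 1.0 = 27.563 → 28 mL (2 s.f., last digit at the 10^0 place).
Difference: 5675.17859 mL; keep the coarser place, 10^0.
Result: 5675 mL.

5675 mL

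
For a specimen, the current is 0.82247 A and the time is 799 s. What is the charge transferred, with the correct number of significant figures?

657 C

charge transferred = 0.82247 A × 799 s = 657.15353 C.
0.82247 has 5 significant figures; 799 has 3.
Division/multiplication keeps the fewest: 3 significant figures.
Rounded: 657 C.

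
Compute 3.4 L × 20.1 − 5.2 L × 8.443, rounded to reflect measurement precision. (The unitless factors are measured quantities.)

24 L

3.4 × 20.1 = 68.34 → 68 L (2 s.f., last digit at the 10^0 place).
5.2 × 8.443 = 43.9036 → 44 L (2 s.f., last digit at the 10^0 place).
Difference: 24.4364 L; keep the coarser place, 10^0.
Result: 24 L.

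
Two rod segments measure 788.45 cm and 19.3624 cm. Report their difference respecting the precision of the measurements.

769.09 cm

788.45 cm − 19.3624 cm = 769.0876 cm.
Addition/subtraction keeps the fewest decimal places: 788.45 → 2 decimal places, 19.3624 → 4 decimal places; limit is 2.
Rounded to 2 decimal places: 769.09 cm.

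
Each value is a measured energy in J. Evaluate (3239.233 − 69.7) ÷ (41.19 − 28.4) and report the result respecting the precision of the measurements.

248

3239.233 − 69.7 = 3169.533, limited to 1 d.p. → 5 s.f.; 41.19 − 28.4 = 12.79, limited to 1 d.p. → 3 s.f.
Carrying full precision, 3169.533 ÷ 12.79 = 247.81336982…; keep min(5, 3) = 3 s.f.
Rounded to 3 significant figures: 248.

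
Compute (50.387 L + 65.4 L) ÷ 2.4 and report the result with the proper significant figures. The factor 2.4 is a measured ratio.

48 L

50.387 L + 65.4 L = 115.787 L; the sum is limited to 1 decimal place (4 s.f.).
Carrying full precision, 115.787 ÷ 2.4 = 48.2445833333… L; 2.4 has 2 s.f., so the result keeps min(4, 2) = 2 s.f.
Rounded to 2 significant figures: 48 L.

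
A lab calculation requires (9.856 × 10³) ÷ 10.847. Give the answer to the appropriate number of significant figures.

908.6

(9.856 × 10³) ÷ 10.847 = 908.63833318…
Multiplication/division keeps the fewest significant figures: 9.856 × 10³ → 4 s.f., 10.847 → 5 s.f.; limit is 4.
Rounded to 4 significant figures: 908.6.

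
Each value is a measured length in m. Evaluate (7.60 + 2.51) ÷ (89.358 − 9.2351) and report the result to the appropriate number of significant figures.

7.60 + 2.51 = 10.11, limited to 2 d.p. → 4 s.f.; 89.358 − 9.2351 = 80.1229, limited to 3 d.p. → 5 s.f.
Carrying full precision, 10.11 ÷ 80.1229 = 0.126181154202…; keep min(4, 5) = 4 s.f.
Rounded to 4 significant figures: 0.1262.

0.1262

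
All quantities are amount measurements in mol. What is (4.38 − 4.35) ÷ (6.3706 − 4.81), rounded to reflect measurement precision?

0.02

4.38 − 4.35 = 0.03, limited to 2 d.p. → 1 s.f.; 6.3706 − 4.81 = 1.5606, limited to 2 d.p. → 3 s.f.
Carrying full precision, 0.03 ÷ 1.5606 = 0.0192233756248…; keep min(1, 3) = 1 s.f.
Rounded to 1 significant figure: 0.02.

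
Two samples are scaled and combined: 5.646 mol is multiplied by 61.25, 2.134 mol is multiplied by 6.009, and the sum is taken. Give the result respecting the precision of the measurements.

5.646 × 61.25 = 345.8175 → 345.8 mol (4 s.f., last digit at the 10^-1 place).
2.134 × 6.009 = 12.823206 → 12.82 mol (4 s.f., last digit at the 10^-2 place).
Sum: 358.640706 mol; keep the coarser place, 10^-1.
Result: 358.6 mol.

358.6 mol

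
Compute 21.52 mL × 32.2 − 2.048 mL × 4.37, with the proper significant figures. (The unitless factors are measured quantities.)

6.84 × 10^2 mL

21.52 × 32.2 = 692.944 → 693 mL (3 s.f., last digit at the 10^0 place).
2.048 × 4.37 = 8.94976 → 8.95 mL (3 s.f., last digit at the 10^-2 place).
Difference: 683.99424 mL; keep the coarser place, 10^0.
Result: 6.84 × 10^2 mL.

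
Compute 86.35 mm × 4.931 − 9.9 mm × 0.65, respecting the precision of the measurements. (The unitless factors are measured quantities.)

86.35 × 4.931 = 425.79185 → 425.8 mm (4 s.f., last digit at the 10^-1 place).
9.9 × 0.65 = 6.435 → 6.4 mm (2 s.f., last digit at the 10^-1 place).
Difference: 419.35685 mm; keep the coarser place, 10^-1.
Result: 419.4 mm.

419.4 mm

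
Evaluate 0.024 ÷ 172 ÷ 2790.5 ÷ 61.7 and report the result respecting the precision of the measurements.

0.024 ÷ 172 ÷ 2790.5 ÷ 61.7 = 8.10430176946 × 10^-10…
Multiplication/division keeps the fewest significant figures: 0.024 → 2 s.f., 172 → 3 s.f., 2790.5 → 5 s.f., 61.7 → 3 s.f.; limit is 2.
Rounded to 2 significant figures: 8.1 × 10^-10.

8.1 × 10^-10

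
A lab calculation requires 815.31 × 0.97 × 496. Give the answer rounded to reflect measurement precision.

815.31 × 0.97 × 496 = 392261.9472
Multiplication/division keeps the fewest significant figures: 815.31 → 5 s.f., 0.97 → 2 s.f., 496 → 3 s.f.; limit is 2.
Rounded to 2 significant figures: 3.9 × 10^5.

3.9 × 10^5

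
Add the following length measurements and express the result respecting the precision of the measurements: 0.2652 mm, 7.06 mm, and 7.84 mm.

0.2652 mm + 7.06 mm + 7.84 mm = 15.1652 mm.
Addition/subtraction keeps the fewest decimal places: 0.2652 → 4 decimal places, 7.06 → 2 decimal places, 7.84 → 2 decimal places; limit is 2.
Rounded to 2 decimal places: 15.17 mm.

15.17 mm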